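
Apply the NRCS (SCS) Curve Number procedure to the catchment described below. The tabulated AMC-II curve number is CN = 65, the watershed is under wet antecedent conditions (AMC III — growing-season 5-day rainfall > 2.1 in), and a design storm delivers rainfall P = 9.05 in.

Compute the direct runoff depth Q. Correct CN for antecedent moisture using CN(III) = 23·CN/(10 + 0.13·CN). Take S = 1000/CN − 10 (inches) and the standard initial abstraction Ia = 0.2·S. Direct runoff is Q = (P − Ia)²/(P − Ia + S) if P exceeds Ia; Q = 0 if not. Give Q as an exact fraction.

Q = 2633639761/390607620 in ≈ 6.742 in

Adjust CN=65 to AMC III: 23·65/(10 + 0.13·65) → 1495 ÷ (369/20) = 29900/369 ≈ 81.030
Max retention: S = 1000/(29900/369) − 10 = 700/299 in (≈ 2.341 in)
Ia = 0.2S: 0.2·2.341 = 0.468 in (exactly 140/299)
Excess rainfall: 9.050 − 0.468 = 8.582 in; P > Ia so Q > 0
Q = (51319/5980)²/((51319/5980) + 700/299) = (2633639761/35760400)/(65319/5980) = 2633639761/390607620 in ≈ 6.742 in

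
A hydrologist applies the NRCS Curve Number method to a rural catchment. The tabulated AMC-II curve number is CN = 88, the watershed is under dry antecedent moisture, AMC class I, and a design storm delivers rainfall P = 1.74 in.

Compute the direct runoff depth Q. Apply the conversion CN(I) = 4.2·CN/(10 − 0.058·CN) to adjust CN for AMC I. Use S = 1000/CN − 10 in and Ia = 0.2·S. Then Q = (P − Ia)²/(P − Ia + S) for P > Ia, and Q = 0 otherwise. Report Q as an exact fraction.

Dry (AMC I): CN(I) = 4.2·88/(10 − 0.058·88) = (1848/5)/(612/125) = 3850/51 ≈ 75.490
Retention S: 1000/CN − 10 with CN=75.490 → S = 250/77 ≈ 3.247 in
Initial abstraction Ia = S/5 = (250/77)/5 = 50/77 ≈ 0.649 in
P − Ia = 1.740 − 0.649 = 4199/3850 ≈ 1.091 in (> 0, runoff occurs)
Q = (4199/3850)²/((4199/3850) + 250/77) = (17631601/14822500)/(16699/3850) = 17631601/64291150 in ≈ 0.274 in

Q = 17631601/64291150 in ≈ 0.274 in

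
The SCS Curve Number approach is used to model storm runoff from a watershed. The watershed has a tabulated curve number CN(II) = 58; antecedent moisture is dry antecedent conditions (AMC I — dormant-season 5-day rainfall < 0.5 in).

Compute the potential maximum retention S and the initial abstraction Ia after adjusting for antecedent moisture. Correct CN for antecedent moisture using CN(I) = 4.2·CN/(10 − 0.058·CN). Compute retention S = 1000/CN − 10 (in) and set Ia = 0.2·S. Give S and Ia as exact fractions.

Adjust CN=58 to AMC I: 4.2·58/(10 − 0.058·58) → (1218/5) ÷ (1659/250) = 2900/79 ≈ 36.709
S = 1000/(2900/79) − 10 = 500/29 in ≈ 17.241 in
Ia = 0.2·(500/29) = 100/29 in ≈ 3.448 in

S = 500/29 in ≈ 17.241 in; Ia = 100/29 in ≈ 3.448 in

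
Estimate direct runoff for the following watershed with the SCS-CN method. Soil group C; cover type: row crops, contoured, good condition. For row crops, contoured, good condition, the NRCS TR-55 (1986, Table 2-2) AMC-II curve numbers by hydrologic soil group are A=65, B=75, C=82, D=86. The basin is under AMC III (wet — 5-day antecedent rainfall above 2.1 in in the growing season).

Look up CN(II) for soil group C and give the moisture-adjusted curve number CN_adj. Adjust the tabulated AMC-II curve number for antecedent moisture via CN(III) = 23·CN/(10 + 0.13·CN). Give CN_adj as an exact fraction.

NRCS table: row crops, contoured, good condition, soil group C → CN(II) = 82
Adjust CN=82 to AMC III: 23·82/(10 + 0.13·82) → 1886 ÷ (1033/50) = 94300/1033 ≈ 91.288

CN_adj = 94300/1033 ≈ 91.288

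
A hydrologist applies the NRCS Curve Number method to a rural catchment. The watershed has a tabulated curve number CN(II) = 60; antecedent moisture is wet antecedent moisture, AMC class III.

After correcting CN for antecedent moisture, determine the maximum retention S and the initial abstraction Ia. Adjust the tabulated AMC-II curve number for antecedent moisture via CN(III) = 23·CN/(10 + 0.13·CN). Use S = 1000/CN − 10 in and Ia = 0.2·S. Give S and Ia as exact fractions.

S = 200/69 in ≈ 2.899 in; Ia = 40/69 in ≈ 0.580 in

Wet (AMC III): CN(III) = 23·60/(10 + 0.13·60) = 1380/(89/5) = 6900/89 ≈ 77.528
S = 1000/(6900/89) − 10 = 200/69 in ≈ 2.899 in
Ia = 0.2S: 0.2·2.899 = 0.580 in (exactly 40/69)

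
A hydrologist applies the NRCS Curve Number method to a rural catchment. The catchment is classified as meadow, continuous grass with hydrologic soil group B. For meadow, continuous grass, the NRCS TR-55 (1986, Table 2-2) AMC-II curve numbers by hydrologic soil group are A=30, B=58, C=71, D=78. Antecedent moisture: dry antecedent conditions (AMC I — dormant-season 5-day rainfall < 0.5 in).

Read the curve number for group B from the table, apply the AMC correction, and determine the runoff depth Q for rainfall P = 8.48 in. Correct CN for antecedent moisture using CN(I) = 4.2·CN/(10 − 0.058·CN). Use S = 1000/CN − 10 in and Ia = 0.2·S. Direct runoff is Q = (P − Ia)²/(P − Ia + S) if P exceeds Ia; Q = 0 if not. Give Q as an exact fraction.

NRCS table: meadow, continuous grass, soil group B → CN(II) = 58
Adjust CN=58 to AMC I: 4.2·58/(10 − 0.058·58) → (1218/5) ÷ (1659/250) = 2900/79 ≈ 36.709
S = 1000/(2900/79) − 10 = 500/29 in ≈ 17.241 in
Ia = 0.2S: 0.2·17.241 = 3.448 in (exactly 100/29)
Since P=8.480 > Ia=3.448: effective rainfall P−Ia = 3648/725 in
Q: (3648/725)² ÷ (16148/725) = 3326976/2926825 in (≈ 1.137 in)

Q = 3326976/2926825 in ≈ 1.137 in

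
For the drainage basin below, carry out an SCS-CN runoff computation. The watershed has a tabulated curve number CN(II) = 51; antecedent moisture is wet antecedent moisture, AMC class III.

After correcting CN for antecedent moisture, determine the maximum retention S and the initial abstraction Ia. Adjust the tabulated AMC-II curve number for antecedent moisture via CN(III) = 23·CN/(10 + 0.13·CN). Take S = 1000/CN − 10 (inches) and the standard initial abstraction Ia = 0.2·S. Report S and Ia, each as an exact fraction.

Wet (AMC III): CN(III) = 23·51/(10 + 0.13·51) = 1173/(1663/100) = 117300/1663 ≈ 70.535
Max retention: S = 1000/(117300/1663) − 10 = 4900/1173 in (≈ 4.177 in)
Ia = 0.2·(4900/1173) = 980/1173 in ≈ 0.835 in

S = 4900/1173 in ≈ 4.177 in; Ia = 980/1173 in ≈ 0.835 in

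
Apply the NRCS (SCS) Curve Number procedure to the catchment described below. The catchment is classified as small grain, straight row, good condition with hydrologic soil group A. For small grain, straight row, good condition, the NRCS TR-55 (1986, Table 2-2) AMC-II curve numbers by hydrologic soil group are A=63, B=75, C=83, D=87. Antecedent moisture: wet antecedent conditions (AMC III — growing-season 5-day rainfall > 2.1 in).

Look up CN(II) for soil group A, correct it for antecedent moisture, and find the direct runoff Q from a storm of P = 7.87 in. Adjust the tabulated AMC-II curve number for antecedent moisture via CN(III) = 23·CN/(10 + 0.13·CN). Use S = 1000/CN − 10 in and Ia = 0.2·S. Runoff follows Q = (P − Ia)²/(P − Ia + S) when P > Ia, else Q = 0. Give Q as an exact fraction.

NRCS table: small grain, straight row, good condition, soil group A → CN(II) = 63
Adjust CN=63 to AMC III: 23·63/(10 + 0.13·63) → 1449 ÷ (1819/100) = 144900/1819 ≈ 79.659
Max retention: S = 1000/(144900/1819) − 10 = 3700/1449 in (≈ 2.553 in)
Ia = 0.2·(3700/1449) = 740/1449 in ≈ 0.511 in
Excess rainfall: 7.870 − 0.511 = 7.359 in; P > Ia so Q > 0
Q = (1066363/144900)²/((1066363/144900) + 3700/1449) = (1137130047769/20996010000)/(1436363/144900) = 1137130047769/208128998700 in ≈ 5.464 in

Q = 1137130047769/208128998700 in ≈ 5.464 in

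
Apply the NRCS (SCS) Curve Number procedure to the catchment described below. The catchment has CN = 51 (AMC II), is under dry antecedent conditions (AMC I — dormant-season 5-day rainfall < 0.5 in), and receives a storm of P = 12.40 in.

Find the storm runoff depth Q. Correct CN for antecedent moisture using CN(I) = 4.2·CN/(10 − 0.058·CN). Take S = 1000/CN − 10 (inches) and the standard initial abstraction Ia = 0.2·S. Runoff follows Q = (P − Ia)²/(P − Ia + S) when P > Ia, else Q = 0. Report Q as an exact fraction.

CN(I) from CN(II)=51: (4.2·51)/(10 − 0.058·51) = 15300/503 ≈ 30.417
Retention S: 1000/CN − 10 with CN=30.417 → S = 3500/153 ≈ 22.876 in
Ia = 0.2S: 0.2·22.876 = 4.575 in (exactly 700/153)
P − Ia = 12.400 − 4.575 = 5986/765 ≈ 7.825 in (> 0, runoff occurs)
Q = (5986/765)²/((5986/765) + 3500/153) = (35832196/585225)/(23486/765) = 17916098/8983395 in ≈ 1.994 in

Q = 17916098/8983395 in ≈ 1.994 in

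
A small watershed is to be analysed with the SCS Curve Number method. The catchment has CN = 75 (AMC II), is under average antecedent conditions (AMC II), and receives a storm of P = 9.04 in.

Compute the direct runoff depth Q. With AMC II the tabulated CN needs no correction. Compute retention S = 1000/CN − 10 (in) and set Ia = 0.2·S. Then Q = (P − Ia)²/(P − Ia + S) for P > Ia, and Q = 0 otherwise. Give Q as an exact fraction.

CN(II) = 75; AMC II needs no correction.
Max retention: S = 1000/75 − 10 = 10/3 in (≈ 3.333 in)
Ia = 0.2·(10/3) = 2/3 in ≈ 0.667 in
P − Ia = 9.040 − 0.667 = 628/75 ≈ 8.373 in (> 0, runoff occurs)
Q: (628/75)² ÷ (878/75) = 197192/32925 in (≈ 5.989 in)

Q = 197192/32925 in ≈ 5.989 in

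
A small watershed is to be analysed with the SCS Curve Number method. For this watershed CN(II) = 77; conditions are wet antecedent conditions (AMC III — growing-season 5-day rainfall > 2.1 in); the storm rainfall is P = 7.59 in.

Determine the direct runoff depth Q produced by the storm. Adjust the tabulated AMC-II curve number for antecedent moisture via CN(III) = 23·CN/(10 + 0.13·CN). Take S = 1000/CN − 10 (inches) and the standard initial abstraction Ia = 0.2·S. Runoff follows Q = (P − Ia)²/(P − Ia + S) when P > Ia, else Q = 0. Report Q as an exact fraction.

Q = 3185812249/511611100 in ≈ 6.227 in

Adjust CN=77 to AMC III: 23·77/(10 + 0.13·77) → 1771 ÷ (2001/100) = 7700/87 ≈ 88.506
Max retention: S = 1000/(7700/87) − 10 = 100/77 in (≈ 1.299 in)
Initial abstraction Ia = S/5 = (100/77)/5 = 20/77 ≈ 0.260 in
Since P=7.590 > Ia=0.260: effective rainfall P−Ia = 56443/7700 in
Q: (56443/7700)² ÷ (66443/7700) = 3185812249/511611100 in (≈ 6.227 in)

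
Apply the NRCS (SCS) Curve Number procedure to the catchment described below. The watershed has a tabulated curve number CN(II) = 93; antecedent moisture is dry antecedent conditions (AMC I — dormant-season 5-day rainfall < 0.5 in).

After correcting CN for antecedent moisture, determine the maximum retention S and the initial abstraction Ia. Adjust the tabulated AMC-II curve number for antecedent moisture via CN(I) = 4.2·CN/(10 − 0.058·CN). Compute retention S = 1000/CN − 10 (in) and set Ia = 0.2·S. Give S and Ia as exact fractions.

CN(I) from CN(II)=93: (4.2·93)/(10 − 0.058·93) = 27900/329 ≈ 84.802
S = 1000/(27900/329) − 10 = 500/279 in ≈ 1.792 in
Initial abstraction Ia = S/5 = (500/279)/5 = 100/279 ≈ 0.358 in

S = 500/279 in ≈ 1.792 in; Ia = 100/279 in ≈ 0.358 in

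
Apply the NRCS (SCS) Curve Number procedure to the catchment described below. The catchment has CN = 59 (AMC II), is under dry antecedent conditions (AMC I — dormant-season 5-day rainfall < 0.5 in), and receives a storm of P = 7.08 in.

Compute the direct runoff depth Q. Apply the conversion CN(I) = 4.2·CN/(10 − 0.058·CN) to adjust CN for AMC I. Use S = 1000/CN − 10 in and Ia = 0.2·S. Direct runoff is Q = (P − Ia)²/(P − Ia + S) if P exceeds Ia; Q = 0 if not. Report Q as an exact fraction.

CN(I) from CN(II)=59: (4.2·59)/(10 − 0.058·59) = 123900/3289 ≈ 37.671
Retention S: 1000/CN − 10 with CN=37.671 → S = 20500/1239 ≈ 16.546 in
Ia = 0.2·(20500/1239) = 4100/1239 in ≈ 3.309 in
Excess rainfall: 7.080 − 3.309 = 3.771 in; P > Ia so Q > 0
Q = (116803/30975)²/((116803/30975) + 20500/1239) = (13642940809/959450625)/(629303/30975) = 13642940809/19492660425 in ≈ 0.700 in

Q = 13642940809/19492660425 in ≈ 0.700 in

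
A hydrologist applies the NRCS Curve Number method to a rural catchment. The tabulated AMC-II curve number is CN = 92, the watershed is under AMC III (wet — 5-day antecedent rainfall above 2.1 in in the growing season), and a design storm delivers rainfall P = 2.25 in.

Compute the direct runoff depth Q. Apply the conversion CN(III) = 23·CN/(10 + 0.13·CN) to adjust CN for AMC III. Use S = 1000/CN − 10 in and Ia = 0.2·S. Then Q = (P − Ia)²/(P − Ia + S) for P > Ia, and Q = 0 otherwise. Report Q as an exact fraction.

Q = 21169201/11428516 in ≈ 1.852 in

Adjust CN=92 to AMC III: 23·92/(10 + 0.13·92) → 2116 ÷ (549/25) = 52900/549 ≈ 96.357
Retention S: 1000/CN − 10 with CN=96.357 → S = 200/529 ≈ 0.378 in
Initial abstraction Ia = S/5 = (200/529)/5 = 40/529 ≈ 0.076 in
Since P=2.250 > Ia=0.076: effective rainfall P−Ia = 4601/2116 in
Runoff Q = (P−Ia)²/(P−Ia+S) = (2.174)²/(2.174+0.378) = 21169201/11428516 ≈ 1.852 in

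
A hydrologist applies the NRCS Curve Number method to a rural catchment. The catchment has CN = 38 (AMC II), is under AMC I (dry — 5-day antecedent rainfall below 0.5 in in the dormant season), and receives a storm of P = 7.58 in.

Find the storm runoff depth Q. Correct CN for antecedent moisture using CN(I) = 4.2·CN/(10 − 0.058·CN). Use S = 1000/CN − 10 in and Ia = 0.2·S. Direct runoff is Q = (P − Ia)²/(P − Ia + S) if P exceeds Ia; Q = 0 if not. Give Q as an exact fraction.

Q = 0 in ≈ 0.000 in

Dry (AMC I): CN(I) = 4.2·38/(10 − 0.058·38) = (798/5)/(1949/250) = 39900/1949 ≈ 20.472
Retention S: 1000/CN − 10 with CN=20.472 → S = 15500/399 ≈ 38.847 in
Ia = 0.2·(15500/399) = 3100/399 in ≈ 7.769 in
P = 7.580 ≤ Ia = 7.769 in: entire storm abstracted, Q = 0.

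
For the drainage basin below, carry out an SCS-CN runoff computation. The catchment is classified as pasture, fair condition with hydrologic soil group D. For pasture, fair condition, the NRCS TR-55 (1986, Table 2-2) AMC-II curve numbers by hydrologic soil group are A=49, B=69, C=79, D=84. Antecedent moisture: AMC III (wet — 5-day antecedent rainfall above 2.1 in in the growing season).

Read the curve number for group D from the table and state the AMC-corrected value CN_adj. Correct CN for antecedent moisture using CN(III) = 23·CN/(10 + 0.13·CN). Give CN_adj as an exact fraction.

CN_adj = 48300/523 ≈ 92.352

NRCS table: pasture, fair condition, soil group D → CN(II) = 84
Adjust CN=84 to AMC III: 23·84/(10 + 0.13·84) → 1932 ÷ (523/25) = 48300/523 ≈ 92.352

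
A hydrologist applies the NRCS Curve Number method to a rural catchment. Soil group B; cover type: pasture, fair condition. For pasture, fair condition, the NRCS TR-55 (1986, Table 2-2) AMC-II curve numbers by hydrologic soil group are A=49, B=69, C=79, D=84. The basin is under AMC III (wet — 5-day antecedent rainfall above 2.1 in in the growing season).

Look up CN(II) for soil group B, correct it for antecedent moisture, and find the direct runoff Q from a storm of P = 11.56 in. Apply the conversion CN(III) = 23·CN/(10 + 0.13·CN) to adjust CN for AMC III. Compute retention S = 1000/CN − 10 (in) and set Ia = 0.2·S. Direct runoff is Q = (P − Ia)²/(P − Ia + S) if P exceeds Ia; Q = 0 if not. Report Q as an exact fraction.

NRCS table: pasture, fair condition, soil group B → CN(II) = 69
CN(III) from CN(II)=69: (23·69)/(10 + 0.13·69) = 158700/1897 ≈ 83.658
S = 1000/(158700/1897) − 10 = 3100/1587 in ≈ 1.953 in
Ia = 0.2·(3100/1587) = 620/1587 in ≈ 0.391 in
Since P=11.560 > Ia=0.391: effective rainfall P−Ia = 443143/39675 in
Q: (443143/39675)² ÷ (520643/39675) = 196375718449/20656511025 in (≈ 9.507 in)

Q = 196375718449/20656511025 in ≈ 9.507 in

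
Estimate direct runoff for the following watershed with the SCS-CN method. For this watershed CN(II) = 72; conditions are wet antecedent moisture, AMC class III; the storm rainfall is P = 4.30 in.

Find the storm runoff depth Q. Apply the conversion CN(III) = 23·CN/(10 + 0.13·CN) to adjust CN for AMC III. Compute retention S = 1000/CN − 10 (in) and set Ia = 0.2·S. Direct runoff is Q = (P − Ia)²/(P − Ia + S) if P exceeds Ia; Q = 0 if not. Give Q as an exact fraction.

Q = 67256401/24221070 in ≈ 2.777 in

Wet (AMC III): CN(III) = 23·72/(10 + 0.13·72) = 1656/(484/25) = 10350/121 ≈ 85.537
S = 1000/(10350/121) − 10 = 350/207 in ≈ 1.691 in
Initial abstraction Ia = S/5 = (350/207)/5 = 70/207 ≈ 0.338 in
Since P=4.300 > Ia=0.338: effective rainfall P−Ia = 8201/2070 in
Q: (8201/2070)² ÷ (11701/2070) = 67256401/24221070 in (≈ 2.777 in)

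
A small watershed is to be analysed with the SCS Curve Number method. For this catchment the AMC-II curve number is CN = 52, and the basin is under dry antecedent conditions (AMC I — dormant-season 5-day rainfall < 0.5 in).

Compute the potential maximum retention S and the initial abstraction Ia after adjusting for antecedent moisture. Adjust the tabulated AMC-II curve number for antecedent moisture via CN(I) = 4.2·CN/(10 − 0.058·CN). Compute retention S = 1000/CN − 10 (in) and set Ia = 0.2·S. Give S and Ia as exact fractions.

Dry (AMC I): CN(I) = 4.2·52/(10 − 0.058·52) = (1092/5)/(873/125) = 9100/291 ≈ 31.271
Max retention: S = 1000/(9100/291) − 10 = 2000/91 in (≈ 21.978 in)
Initial abstraction Ia = S/5 = (2000/91)/5 = 400/91 ≈ 4.396 in

S = 2000/91 in ≈ 21.978 in; Ia = 400/91 in ≈ 4.396 in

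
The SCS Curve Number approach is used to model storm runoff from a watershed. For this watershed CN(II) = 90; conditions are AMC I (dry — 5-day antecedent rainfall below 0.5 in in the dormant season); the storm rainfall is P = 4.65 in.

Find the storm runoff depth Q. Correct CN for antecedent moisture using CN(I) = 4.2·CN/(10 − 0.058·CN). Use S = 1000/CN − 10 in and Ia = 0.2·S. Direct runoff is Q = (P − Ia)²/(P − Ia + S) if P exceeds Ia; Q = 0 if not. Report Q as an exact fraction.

Q = 242642929/96681060 in ≈ 2.510 in

CN(I) from CN(II)=90: (4.2·90)/(10 − 0.058·90) = 18900/239 ≈ 79.079
Max retention: S = 1000/(18900/239) − 10 = 500/189 in (≈ 2.646 in)
Initial abstraction Ia = S/5 = (500/189)/5 = 100/189 ≈ 0.529 in
Since P=4.650 > Ia=0.529: effective rainfall P−Ia = 15577/3780 in
Runoff Q = (P−Ia)²/(P−Ia+S) = (4.121)²/(4.121+2.646) = 242642929/96681060 ≈ 2.510 in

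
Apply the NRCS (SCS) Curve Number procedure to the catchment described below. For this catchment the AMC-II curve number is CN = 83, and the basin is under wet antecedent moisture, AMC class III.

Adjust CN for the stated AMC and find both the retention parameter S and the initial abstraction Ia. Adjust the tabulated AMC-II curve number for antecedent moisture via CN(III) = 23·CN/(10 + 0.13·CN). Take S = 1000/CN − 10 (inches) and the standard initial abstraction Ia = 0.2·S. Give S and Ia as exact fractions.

S = 1700/1909 in ≈ 0.891 in; Ia = 340/1909 in ≈ 0.178 in

Adjust CN=83 to AMC III: 23·83/(10 + 0.13·83) → 1909 ÷ (2079/100) = 190900/2079 ≈ 91.823
Max retention: S = 1000/(190900/2079) − 10 = 1700/1909 in (≈ 0.891 in)
Initial abstraction Ia = S/5 = (1700/1909)/5 = 340/1909 ≈ 0.178 in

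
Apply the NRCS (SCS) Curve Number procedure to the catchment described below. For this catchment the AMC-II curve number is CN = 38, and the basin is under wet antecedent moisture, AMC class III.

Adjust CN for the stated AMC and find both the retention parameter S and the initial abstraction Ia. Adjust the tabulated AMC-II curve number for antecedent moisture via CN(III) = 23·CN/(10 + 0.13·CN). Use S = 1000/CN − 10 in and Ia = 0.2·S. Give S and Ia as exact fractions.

Wet (AMC III): CN(III) = 23·38/(10 + 0.13·38) = 874/(747/50) = 43700/747 ≈ 58.501
S = 1000/(43700/747) − 10 = 3100/437 in ≈ 7.094 in
Ia = 0.2S: 0.2·7.094 = 1.419 in (exactly 620/437)

S = 3100/437 in ≈ 7.094 in; Ia = 620/437 in ≈ 1.419 in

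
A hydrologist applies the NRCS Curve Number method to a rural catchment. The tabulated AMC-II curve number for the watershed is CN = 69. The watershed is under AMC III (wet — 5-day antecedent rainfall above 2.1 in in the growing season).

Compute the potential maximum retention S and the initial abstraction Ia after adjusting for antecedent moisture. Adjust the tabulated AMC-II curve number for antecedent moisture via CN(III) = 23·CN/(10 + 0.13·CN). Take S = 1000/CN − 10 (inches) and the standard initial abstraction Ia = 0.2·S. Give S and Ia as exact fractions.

S = 3100/1587 in ≈ 1.953 in; Ia = 620/1587 in ≈ 0.391 in

Wet (AMC III): CN(III) = 23·69/(10 + 0.13·69) = 1587/(1897/100) = 158700/1897 ≈ 83.658
Retention S: 1000/CN − 10 with CN=83.658 → S = 3100/1587 ≈ 1.953 in
Initial abstraction Ia = S/5 = (3100/1587)/5 = 620/1587 ≈ 0.391 in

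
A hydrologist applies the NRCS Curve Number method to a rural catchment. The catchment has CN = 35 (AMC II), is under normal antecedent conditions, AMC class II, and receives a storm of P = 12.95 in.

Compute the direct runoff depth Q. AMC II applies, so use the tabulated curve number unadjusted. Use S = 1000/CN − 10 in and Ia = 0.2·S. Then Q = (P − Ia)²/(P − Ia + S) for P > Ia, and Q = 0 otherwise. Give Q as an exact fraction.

Q = 1671849/545020 in ≈ 3.068 in

AMC II — tabulated CN = 35 applies directly.
Max retention: S = 1000/35 − 10 = 130/7 in (≈ 18.571 in)
Ia = 0.2·(130/7) = 26/7 in ≈ 3.714 in
Excess rainfall: 12.950 − 3.714 = 9.236 in; P > Ia so Q > 0
Q = (1293/140)²/((1293/140) + 130/7) = (1671849/19600)/(3893/140) = 1671849/545020 in ≈ 3.068 in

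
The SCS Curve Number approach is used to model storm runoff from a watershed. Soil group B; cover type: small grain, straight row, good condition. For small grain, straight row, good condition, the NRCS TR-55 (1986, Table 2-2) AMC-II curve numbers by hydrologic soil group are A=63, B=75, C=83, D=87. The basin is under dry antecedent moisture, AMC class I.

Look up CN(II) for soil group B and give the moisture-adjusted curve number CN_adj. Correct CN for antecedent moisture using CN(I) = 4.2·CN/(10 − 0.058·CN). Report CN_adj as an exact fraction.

CN_adj = 6300/113 ≈ 55.752

NRCS table: small grain, straight row, good condition, soil group B → CN(II) = 75
CN(I) from CN(II)=75: (4.2·75)/(10 − 0.058·75) = 6300/113 ≈ 55.752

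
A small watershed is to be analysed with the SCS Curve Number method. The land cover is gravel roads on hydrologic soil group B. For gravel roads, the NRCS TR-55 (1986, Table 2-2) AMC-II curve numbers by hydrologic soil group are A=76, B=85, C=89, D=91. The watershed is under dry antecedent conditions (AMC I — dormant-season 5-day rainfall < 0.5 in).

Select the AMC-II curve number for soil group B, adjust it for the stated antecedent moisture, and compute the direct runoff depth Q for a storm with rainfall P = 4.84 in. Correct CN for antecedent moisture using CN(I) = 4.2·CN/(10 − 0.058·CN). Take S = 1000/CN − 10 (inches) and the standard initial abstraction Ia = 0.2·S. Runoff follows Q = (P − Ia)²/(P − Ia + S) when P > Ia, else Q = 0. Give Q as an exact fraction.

NRCS table: gravel roads, soil group B → CN(II) = 85
Adjust CN=85 to AMC I: 4.2·85/(10 − 0.058·85) → 357 ÷ (507/100) = 11900/169 ≈ 70.414
Retention S: 1000/CN − 10 with CN=70.414 → S = 500/119 ≈ 4.202 in
Ia = 0.2S: 0.2·4.202 = 0.840 in (exactly 100/119)
Excess rainfall: 4.840 − 0.840 = 4.000 in; P > Ia so Q > 0
Runoff Q = (P−Ia)²/(P−Ia+S) = (4.000)²/(4.000+4.202) = 141586201/72587025 ≈ 1.951 in

Q = 141586201/72587025 in ≈ 1.951 in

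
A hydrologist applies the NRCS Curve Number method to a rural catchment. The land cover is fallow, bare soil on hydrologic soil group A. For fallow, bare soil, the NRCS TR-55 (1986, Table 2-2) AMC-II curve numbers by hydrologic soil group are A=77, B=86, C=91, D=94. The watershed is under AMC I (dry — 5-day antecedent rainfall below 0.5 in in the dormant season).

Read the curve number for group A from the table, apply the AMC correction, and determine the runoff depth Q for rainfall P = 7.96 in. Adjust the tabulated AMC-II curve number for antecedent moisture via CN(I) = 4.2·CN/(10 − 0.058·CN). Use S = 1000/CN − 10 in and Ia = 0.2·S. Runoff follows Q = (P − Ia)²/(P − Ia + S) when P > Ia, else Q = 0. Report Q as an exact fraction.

Q = 69845504089/22305827775 in ≈ 3.131 in

NRCS table: fallow, bare soil, soil group A → CN(II) = 77
Adjust CN=77 to AMC I: 4.2·77/(10 − 0.058·77) → (1617/5) ÷ (2767/500) = 161700/2767 ≈ 58.439
S = 1000/(161700/2767) − 10 = 11500/1617 in ≈ 7.112 in
Ia = 0.2S: 0.2·7.112 = 1.422 in (exactly 2300/1617)
Excess rainfall: 7.960 − 1.422 = 6.538 in; P > Ia so Q > 0
Q: (264283/40425)² ÷ (551783/40425) = 69845504089/22305827775 in (≈ 3.131 in)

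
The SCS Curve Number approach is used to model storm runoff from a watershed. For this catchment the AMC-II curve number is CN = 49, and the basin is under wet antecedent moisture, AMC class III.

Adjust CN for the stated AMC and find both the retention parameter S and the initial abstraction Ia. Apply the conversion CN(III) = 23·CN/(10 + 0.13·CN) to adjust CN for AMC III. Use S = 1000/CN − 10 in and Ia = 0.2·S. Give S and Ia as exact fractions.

S = 5100/1127 in ≈ 4.525 in; Ia = 1020/1127 in ≈ 0.905 in

Adjust CN=49 to AMC III: 23·49/(10 + 0.13·49) → 1127 ÷ (1637/100) = 112700/1637 ≈ 68.845
S = 1000/(112700/1637) − 10 = 5100/1127 in ≈ 4.525 in
Ia = 0.2S: 0.2·4.525 = 0.905 in (exactly 1020/1127)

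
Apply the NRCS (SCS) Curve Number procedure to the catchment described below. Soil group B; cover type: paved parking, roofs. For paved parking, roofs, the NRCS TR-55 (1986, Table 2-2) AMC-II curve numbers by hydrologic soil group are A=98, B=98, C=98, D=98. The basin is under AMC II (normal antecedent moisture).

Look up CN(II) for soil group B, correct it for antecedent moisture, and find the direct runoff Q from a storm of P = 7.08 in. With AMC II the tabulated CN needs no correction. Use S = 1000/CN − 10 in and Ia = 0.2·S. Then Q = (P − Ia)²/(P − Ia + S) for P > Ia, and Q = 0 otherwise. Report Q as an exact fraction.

NRCS table: paved parking, roofs, soil group B → CN(II) = 98
AMC II — tabulated CN = 98 applies directly.
Max retention: S = 1000/98 − 10 = 10/49 in (≈ 0.204 in)
Initial abstraction Ia = S/5 = (10/49)/5 = 2/49 ≈ 0.041 in
Excess rainfall: 7.080 − 0.041 = 7.039 in; P > Ia so Q > 0
Q = (8623/1225)²/((8623/1225) + 10/49) = (74356129/1500625)/(8873/1225) = 74356129/10869425 in ≈ 6.841 in

Q = 74356129/10869425 in ≈ 6.841 in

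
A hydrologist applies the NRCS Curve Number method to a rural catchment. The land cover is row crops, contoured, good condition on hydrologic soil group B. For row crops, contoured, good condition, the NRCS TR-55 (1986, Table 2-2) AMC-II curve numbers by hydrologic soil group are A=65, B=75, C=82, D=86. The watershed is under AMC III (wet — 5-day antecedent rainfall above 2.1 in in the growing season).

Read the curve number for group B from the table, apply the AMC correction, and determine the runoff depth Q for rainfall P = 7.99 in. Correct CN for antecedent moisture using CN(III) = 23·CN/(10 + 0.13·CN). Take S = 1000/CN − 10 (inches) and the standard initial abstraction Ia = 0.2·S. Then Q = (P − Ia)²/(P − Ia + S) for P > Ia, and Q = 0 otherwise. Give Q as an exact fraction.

Q = 2822903161/435603900 in ≈ 6.480 in

NRCS table: row crops, contoured, good condition, soil group B → CN(II) = 75
CN(III) from CN(II)=75: (23·75)/(10 + 0.13·75) = 6900/79 ≈ 87.342
Retention S: 1000/CN − 10 with CN=87.342 → S = 100/69 ≈ 1.449 in
Ia = 0.2S: 0.2·1.449 = 0.290 in (exactly 20/69)
P − Ia = 7.990 − 0.290 = 53131/6900 ≈ 7.700 in (> 0, runoff occurs)
Runoff Q = (P−Ia)²/(P−Ia+S) = (7.700)²/(7.700+1.449) = 2822903161/435603900 ≈ 6.480 in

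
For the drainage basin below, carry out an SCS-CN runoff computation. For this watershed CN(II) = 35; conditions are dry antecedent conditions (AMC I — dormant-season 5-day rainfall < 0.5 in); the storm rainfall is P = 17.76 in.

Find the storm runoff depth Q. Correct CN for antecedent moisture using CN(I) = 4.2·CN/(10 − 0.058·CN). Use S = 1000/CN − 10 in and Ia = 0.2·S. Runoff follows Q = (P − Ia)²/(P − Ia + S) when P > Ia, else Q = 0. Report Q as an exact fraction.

Q = 268435456/179402475 in ≈ 1.496 in

Adjust CN=35 to AMC I: 4.2·35/(10 − 0.058·35) → 147 ÷ (797/100) = 14700/797 ≈ 18.444
S = 1000/(14700/797) − 10 = 6500/147 in ≈ 44.218 in
Initial abstraction Ia = S/5 = (6500/147)/5 = 1300/147 ≈ 8.844 in
P − Ia = 17.760 − 8.844 = 32768/3675 ≈ 8.916 in (> 0, runoff occurs)
Q: (32768/3675)² ÷ (195268/3675) = 268435456/179402475 in (≈ 1.496 in)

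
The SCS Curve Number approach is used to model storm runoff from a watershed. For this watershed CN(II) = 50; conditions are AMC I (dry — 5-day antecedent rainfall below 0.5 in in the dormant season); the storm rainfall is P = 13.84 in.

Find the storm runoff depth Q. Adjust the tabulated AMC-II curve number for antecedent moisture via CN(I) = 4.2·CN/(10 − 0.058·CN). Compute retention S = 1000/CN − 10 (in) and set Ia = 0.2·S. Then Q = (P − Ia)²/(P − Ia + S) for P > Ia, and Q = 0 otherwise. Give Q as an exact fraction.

Q = 11357378/4532325 in ≈ 2.506 in

CN(I) from CN(II)=50: (4.2·50)/(10 − 0.058·50) = 2100/71 ≈ 29.577
S = 1000/(2100/71) − 10 = 500/21 in ≈ 23.810 in
Initial abstraction Ia = S/5 = (500/21)/5 = 100/21 ≈ 4.762 in
P − Ia = 13.840 − 4.762 = 4766/525 ≈ 9.078 in (> 0, runoff occurs)
Q: (4766/525)² ÷ (17266/525) = 11357378/4532325 in (≈ 2.506 in)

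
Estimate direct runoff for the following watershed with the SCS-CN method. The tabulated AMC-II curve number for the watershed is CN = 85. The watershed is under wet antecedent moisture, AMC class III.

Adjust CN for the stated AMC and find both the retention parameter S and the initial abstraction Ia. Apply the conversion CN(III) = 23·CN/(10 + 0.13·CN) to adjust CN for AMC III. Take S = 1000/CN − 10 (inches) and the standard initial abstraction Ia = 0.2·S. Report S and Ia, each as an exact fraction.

S = 300/391 in ≈ 0.767 in; Ia = 60/391 in ≈ 0.153 in

Wet (AMC III): CN(III) = 23·85/(10 + 0.13·85) = 1955/(421/20) = 39100/421 ≈ 92.874
S = 1000/(39100/421) − 10 = 300/391 in ≈ 0.767 in
Ia = 0.2·(300/391) = 60/391 in ≈ 0.153 in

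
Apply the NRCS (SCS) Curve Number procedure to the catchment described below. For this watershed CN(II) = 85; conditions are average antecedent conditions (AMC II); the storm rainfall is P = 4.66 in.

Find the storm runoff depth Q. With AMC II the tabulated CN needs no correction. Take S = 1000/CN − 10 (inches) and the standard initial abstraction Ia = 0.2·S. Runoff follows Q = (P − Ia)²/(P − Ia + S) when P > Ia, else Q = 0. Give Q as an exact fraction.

Q = 13402921/4386850 in ≈ 3.055 in

CN(II) = 85; AMC II needs no correction.
Retention S: 1000/CN − 10 with CN=85.000 → S = 30/17 ≈ 1.765 in
Ia = 0.2·(30/17) = 6/17 in ≈ 0.353 in
P − Ia = 4.660 − 0.353 = 3661/850 ≈ 4.307 in (> 0, runoff occurs)
Q = (3661/850)²/((3661/850) + 30/17) = (13402921/722500)/(5161/850) = 13402921/4386850 in ≈ 3.055 in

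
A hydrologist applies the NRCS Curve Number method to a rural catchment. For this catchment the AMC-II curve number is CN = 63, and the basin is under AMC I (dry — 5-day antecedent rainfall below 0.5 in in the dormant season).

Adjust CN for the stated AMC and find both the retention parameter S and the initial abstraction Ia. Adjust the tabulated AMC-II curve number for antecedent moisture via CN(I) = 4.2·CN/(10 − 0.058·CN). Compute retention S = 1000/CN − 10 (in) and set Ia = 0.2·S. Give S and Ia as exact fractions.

Dry (AMC I): CN(I) = 4.2·63/(10 − 0.058·63) = (1323/5)/(3173/500) = 132300/3173 ≈ 41.696
S = 1000/(132300/3173) − 10 = 18500/1323 in ≈ 13.983 in
Ia = 0.2·(18500/1323) = 3700/1323 in ≈ 2.797 in

S = 18500/1323 in ≈ 13.983 in; Ia = 3700/1323 in ≈ 2.797 in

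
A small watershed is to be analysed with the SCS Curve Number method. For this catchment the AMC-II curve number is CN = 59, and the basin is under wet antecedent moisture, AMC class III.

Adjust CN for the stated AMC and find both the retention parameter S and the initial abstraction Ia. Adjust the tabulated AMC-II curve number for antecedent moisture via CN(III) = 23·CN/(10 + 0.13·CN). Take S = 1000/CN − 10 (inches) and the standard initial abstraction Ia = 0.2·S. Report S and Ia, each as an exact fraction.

Adjust CN=59 to AMC III: 23·59/(10 + 0.13·59) → 1357 ÷ (1767/100) = 135700/1767 ≈ 76.797
Retention S: 1000/CN − 10 with CN=76.797 → S = 4100/1357 ≈ 3.021 in
Ia = 0.2·(4100/1357) = 820/1357 in ≈ 0.604 in

S = 4100/1357 in ≈ 3.021 in; Ia = 820/1357 in ≈ 0.604 in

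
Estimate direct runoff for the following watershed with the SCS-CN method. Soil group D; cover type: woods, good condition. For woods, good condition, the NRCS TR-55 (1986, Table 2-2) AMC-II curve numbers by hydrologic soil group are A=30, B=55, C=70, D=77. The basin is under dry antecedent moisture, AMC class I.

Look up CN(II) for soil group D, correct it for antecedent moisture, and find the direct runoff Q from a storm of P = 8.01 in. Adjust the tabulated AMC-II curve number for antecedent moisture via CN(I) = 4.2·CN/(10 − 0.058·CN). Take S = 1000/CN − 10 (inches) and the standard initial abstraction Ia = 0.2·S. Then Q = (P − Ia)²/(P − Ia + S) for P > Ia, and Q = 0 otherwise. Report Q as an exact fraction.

Q = 1134687257089/358200588900 in ≈ 3.168 in

NRCS table: woods, good condition, soil group D → CN(II) = 77
Dry (AMC I): CN(I) = 4.2·77/(10 − 0.058·77) = (1617/5)/(2767/500) = 161700/2767 ≈ 58.439
S = 1000/(161700/2767) − 10 = 11500/1617 in ≈ 7.112 in
Initial abstraction Ia = S/5 = (11500/1617)/5 = 2300/1617 ≈ 1.422 in
Since P=8.010 > Ia=1.422: effective rainfall P−Ia = 1065217/161700 in
Runoff Q = (P−Ia)²/(P−Ia+S) = (6.588)²/(6.588+7.112) = 1134687257089/358200588900 ≈ 3.168 in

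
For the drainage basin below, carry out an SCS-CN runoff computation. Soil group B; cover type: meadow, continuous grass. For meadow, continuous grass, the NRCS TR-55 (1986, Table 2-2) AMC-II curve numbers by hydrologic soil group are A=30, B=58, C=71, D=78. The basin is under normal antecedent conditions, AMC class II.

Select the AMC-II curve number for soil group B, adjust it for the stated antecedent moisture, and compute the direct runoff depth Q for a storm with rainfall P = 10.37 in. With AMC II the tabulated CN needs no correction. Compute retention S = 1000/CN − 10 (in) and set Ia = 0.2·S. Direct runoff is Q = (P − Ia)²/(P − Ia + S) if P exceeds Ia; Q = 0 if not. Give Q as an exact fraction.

NRCS table: meadow, continuous grass, soil group B → CN(II) = 58
Average conditions: CN = 58 (no AMC adjustment).
S = 1000/58 − 10 = 210/29 in ≈ 7.241 in
Ia = 0.2·(210/29) = 42/29 in ≈ 1.448 in
Excess rainfall: 10.370 − 1.448 = 8.922 in; P > Ia so Q > 0
Runoff Q = (P−Ia)²/(P−Ia+S) = (8.922)²/(8.922+7.241) = 669412129/135931700 ≈ 4.925 in

Q = 669412129/135931700 in ≈ 4.925 in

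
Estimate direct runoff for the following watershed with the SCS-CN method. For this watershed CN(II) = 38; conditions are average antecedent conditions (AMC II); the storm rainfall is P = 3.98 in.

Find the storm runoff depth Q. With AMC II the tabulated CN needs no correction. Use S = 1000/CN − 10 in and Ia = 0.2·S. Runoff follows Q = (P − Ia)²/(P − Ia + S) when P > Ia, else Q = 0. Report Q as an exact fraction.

AMC II — tabulated CN = 38 applies directly.
Retention S: 1000/CN − 10 with CN=38.000 → S = 310/19 ≈ 16.316 in
Ia = 0.2S: 0.2·16.316 = 3.263 in (exactly 62/19)
Excess rainfall: 3.980 − 3.263 = 0.717 in; P > Ia so Q > 0
Q: (681/950)² ÷ (16181/950) = 463761/15371950 in (≈ 0.030 in)

Q = 463761/15371950 in ≈ 0.030 in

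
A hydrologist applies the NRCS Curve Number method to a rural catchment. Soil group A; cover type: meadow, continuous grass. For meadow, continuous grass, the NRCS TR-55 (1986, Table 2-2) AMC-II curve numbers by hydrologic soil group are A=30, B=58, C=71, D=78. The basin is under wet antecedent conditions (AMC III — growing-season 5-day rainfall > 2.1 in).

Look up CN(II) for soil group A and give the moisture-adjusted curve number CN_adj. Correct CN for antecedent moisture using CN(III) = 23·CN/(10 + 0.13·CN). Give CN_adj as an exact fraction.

CN_adj = 6900/139 ≈ 49.640

NRCS table: meadow, continuous grass, soil group A → CN(II) = 30
Adjust CN=30 to AMC III: 23·30/(10 + 0.13·30) → 690 ÷ (139/10) = 6900/139 ≈ 49.640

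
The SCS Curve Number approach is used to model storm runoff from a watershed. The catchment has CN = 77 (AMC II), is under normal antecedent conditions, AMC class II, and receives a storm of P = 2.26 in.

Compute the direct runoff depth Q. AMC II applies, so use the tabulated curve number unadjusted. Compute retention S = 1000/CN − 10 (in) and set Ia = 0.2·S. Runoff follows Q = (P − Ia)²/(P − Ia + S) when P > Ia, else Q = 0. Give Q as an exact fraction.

Q = 40972801/68918850 in ≈ 0.595 in

Average conditions: CN = 77 (no AMC adjustment).
S = 1000/77 − 10 = 230/77 in ≈ 2.987 in
Initial abstraction Ia = S/5 = (230/77)/5 = 46/77 ≈ 0.597 in
Since P=2.260 > Ia=0.597: effective rainfall P−Ia = 6401/3850 in
Q: (6401/3850)² ÷ (17901/3850) = 40972801/68918850 in (≈ 0.595 in)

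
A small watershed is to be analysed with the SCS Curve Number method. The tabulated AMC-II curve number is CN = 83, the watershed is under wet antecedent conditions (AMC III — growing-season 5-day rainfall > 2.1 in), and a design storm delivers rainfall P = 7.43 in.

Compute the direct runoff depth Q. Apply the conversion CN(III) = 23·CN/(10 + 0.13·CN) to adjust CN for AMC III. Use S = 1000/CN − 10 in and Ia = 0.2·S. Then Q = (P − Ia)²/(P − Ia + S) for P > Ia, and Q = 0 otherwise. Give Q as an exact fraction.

Q = 1916527365769/296732478300 in ≈ 6.459 in

Wet (AMC III): CN(III) = 23·83/(10 + 0.13·83) = 1909/(2079/100) = 190900/2079 ≈ 91.823
S = 1000/(190900/2079) − 10 = 1700/1909 in ≈ 0.891 in
Ia = 0.2·(1700/1909) = 340/1909 in ≈ 0.178 in
Excess rainfall: 7.430 − 0.178 = 7.252 in; P > Ia so Q > 0
Q: (1384387/190900)² ÷ (1554387/190900) = 1916527365769/296732478300 in (≈ 6.459 in)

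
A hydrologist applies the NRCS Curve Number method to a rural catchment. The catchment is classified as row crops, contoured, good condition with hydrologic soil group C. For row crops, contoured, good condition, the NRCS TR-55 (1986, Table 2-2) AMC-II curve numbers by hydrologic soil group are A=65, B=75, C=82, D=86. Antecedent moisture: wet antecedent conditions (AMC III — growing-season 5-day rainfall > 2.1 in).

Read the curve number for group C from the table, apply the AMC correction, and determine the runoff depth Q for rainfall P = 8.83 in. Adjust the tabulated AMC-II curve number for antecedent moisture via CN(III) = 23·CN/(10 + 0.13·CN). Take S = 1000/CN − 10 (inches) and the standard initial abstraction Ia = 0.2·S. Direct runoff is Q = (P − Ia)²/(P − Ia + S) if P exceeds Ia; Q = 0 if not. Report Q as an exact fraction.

Q = 663685579561/85310286700 in ≈ 7.780 in

NRCS table: row crops, contoured, good condition, soil group C → CN(II) = 82
Adjust CN=82 to AMC III: 23·82/(10 + 0.13·82) → 1886 ÷ (1033/50) = 94300/1033 ≈ 91.288
Max retention: S = 1000/(94300/1033) − 10 = 900/943 in (≈ 0.954 in)
Ia = 0.2·(900/943) = 180/943 in ≈ 0.191 in
Since P=8.830 > Ia=0.191: effective rainfall P−Ia = 814669/94300 in
Q = (814669/94300)²/((814669/94300) + 900/943) = (663685579561/8892490000)/(904669/94300) = 663685579561/85310286700 in ≈ 7.780 in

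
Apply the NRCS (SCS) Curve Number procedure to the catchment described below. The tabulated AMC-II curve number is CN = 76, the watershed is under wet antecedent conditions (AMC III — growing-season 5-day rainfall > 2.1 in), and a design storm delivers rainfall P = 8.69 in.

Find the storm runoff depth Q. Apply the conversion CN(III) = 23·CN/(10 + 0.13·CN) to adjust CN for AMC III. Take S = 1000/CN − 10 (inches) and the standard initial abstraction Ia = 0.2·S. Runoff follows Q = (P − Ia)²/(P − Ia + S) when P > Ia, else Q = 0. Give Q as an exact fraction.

CN(III) from CN(II)=76: (23·76)/(10 + 0.13·76) = 43700/497 ≈ 87.928
S = 1000/(43700/497) − 10 = 600/437 in ≈ 1.373 in
Initial abstraction Ia = S/5 = (600/437)/5 = 120/437 ≈ 0.275 in
Excess rainfall: 8.690 − 0.275 = 8.415 in; P > Ia so Q > 0
Q: (367753/43700)² ÷ (427753/43700) = 135242269009/18692806100 in (≈ 7.235 in)

Q = 135242269009/18692806100 in ≈ 7.235 in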